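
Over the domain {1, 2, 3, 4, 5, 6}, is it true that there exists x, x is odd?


Evaluate the predicate on each element: 1:T, 2:F, 3:T, 4:F, 5:T, 6:F.
Witness x = 1 satisfies the predicate.

T


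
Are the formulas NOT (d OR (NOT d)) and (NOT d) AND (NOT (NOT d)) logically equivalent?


Compare truth tables:
d | φ | ψ
---------
F | F | F
T | F | F
The columns φ and ψ agree on every row.

Yes, they are logically equivalent.


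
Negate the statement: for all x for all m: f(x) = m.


Negation flips each quantifier (∀↔∃) and negates the inner predicate.
¬(for all x for all m: φ) = there exists x there exists m: ¬φ.

there exists x there exists m: NOT(f(x) = m)


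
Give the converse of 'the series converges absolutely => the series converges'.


The converse of (P → Q) is (Q → P). It is not in general equivalent to the original.
Here P = 'the series converges absolutely' and Q = 'the series converges'.

If the series converges, then the series converges absolutely.


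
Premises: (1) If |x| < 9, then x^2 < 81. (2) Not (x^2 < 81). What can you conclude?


Modus tollens: from (P → Q) and ¬Q, infer ¬P.
Q = 'x^2 < 81' is denied; since P → Q, P must also fail.

Not (|x| < 9).


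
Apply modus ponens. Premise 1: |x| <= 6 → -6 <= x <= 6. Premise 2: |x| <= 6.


Modus ponens: from (P → Q) and P, infer Q.
P = '|x| <= 6' is asserted, and P → Q holds, so Q follows.

-6 <= x <= 6.


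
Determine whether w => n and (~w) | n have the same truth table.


Compare truth tables:
n | w | φ | ψ
-------------
False | False | True | True
True | False | True | True
False | True | False | False
True | True | True | True
The columns φ and ψ agree on every row.

Yes, they are logically equivalent.


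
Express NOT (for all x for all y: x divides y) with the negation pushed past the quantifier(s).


Negation flips each quantifier (∀↔∃) and negates the inner predicate.
¬(for all x for all y: φ) = there exists x there exists y: ¬φ.

there exists x there exists y: NOT(x divides y)


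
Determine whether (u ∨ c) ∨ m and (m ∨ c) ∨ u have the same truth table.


Compare truth tables:
c | m | u | φ | ψ
-----------------
F | F | F | F | F
T | F | F | T | T
F | T | F | T | T
T | T | F | T | T
F | F | T | T | T
T | F | T | T | T
F | T | T | T | T
T | T | T | T | T
The columns φ and ψ agree on every row.

Yes, they are logically equivalent.


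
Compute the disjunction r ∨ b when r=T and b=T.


Disjunction is false only when both operands are false.
Substitute: r=T, b=T.
T ∨ T evaluates to T.

T


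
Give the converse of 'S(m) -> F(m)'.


The converse of (P → Q) is (Q → P). It is not in general equivalent to the original.
Here P = 'S(m)' and Q = 'F(m)'.

If F(m), then S(m).


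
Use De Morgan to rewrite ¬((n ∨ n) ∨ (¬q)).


De Morgan: the negation of a disjunction is the conjunction of the negations.
Distribute ¬ across ∨, flipping it to ∧, and negate each literal.

((¬n) ∧ (¬n)) ∧ q


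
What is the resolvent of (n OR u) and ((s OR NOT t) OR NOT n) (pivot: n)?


The clauses contain complementary literals n and NOTn.
Resolution eliminates this pair and disjoins the remaining literals (merging duplicates).

((u OR NOT t) OR s)


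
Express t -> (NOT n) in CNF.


Step 1: Rewrite t → (¬n) as ¬t ∨ (¬n).

(NOT t) OR (NOT n)


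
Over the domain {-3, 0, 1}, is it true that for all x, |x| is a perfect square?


Evaluate the predicate on each element: -3:F, 0:T, 1:T.
Counterexample x = -3 fails the predicate.

F


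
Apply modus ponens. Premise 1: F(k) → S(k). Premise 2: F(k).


Modus ponens: from (P → Q) and P, infer Q.
P = 'F(k)' is asserted, and P → Q holds, so Q follows.

S(k).


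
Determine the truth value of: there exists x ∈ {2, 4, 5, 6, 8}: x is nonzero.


Evaluate the predicate on each element: 2:T, 4:T, 5:T, 6:T, 8:T.
Witness x = 2 satisfies the predicate.

T


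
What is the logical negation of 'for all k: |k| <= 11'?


¬(for all x: φ) = there exists x: ¬φ, and ¬(there exists x: φ) = for all x: ¬φ.
Apply to the universal statement.

there exists k: NOT(|k| <= 11)


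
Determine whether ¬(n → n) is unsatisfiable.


Truth table over {n}:
n | φ
-----
F | F
T | F
Every row is false.

Yes, it is a contradiction.


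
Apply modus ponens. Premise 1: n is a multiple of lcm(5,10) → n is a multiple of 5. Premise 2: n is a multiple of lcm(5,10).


Modus ponens: from (P → Q) and P, infer Q.
P = 'n is a multiple of lcm(5,10)' is asserted, and P → Q holds, so Q follows.

n is a multiple of 5.


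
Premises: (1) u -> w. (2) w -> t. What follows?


Hypothetical syllogism: from (P → Q) and (Q → R), infer (P → R).
Chain the two implications through the shared middle term 'w'.

u -> t


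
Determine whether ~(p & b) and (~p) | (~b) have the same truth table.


Compare truth tables:
b | p | φ | ψ
-------------
False | False | True | True
True | False | True | True
False | True | True | True
True | True | False | False
The columns φ and ψ agree on every row.

Yes, they are logically equivalent.


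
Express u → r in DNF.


Step 1: Rewrite u → r as ¬u ∨ r.

(¬u) ∨ r


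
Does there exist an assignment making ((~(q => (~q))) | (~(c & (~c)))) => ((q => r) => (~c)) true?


Search for a satisfying assignment over {c, q, r}.
Try c=False, q=False, r=False: the formula evaluates to True.
A satisfying assignment exists.

Satisfiable.


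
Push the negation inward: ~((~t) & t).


De Morgan: the negation of a conjunction is the disjunction of the negations.
Distribute ~ across &, flipping it to |, and negate each literal.

t | (~t)


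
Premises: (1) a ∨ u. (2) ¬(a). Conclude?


Disjunctive syllogism: from (P ∨ Q) and ¬P, infer Q.
One disjunct, 'a', is ruled out; the other must hold.

u


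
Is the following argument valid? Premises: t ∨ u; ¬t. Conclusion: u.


This matches the form of disjunctive syllogism: the conclusion follows in every model of the premises.

Valid.


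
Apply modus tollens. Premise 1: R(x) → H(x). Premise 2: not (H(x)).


Modus tollens: from (P → Q) and ¬Q, infer ¬P.
Q = 'H(x)' is denied; since P → Q, P must also fail.

Not (R(x)).


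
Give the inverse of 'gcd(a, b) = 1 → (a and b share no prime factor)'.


The inverse of (P → Q) is (¬P → ¬Q). It is equivalent to the converse, not to the original.
Here P = 'gcd(a, b) = 1' and Q = '(a and b share no prime factor)'.

If not (gcd(a, b) = 1), then not ((a and b share no prime factor)).


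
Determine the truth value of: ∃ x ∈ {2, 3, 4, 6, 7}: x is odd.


Evaluate the predicate on each element: 2:F, 3:T, 4:F, 6:F, 7:T.
Witness x = 3 satisfies the predicate.

T


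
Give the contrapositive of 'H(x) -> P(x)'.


The contrapositive of (P → Q) is (¬Q → ¬P); it is logically equivalent to the original.
Here P = 'H(x)' and Q = 'P(x)'.

If not (P(x)), then not (H(x)).


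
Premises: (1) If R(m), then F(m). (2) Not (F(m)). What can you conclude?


Modus tollens: from (P → Q) and ¬Q, infer ¬P.
Q = 'F(m)' is denied; since P → Q, P must also fail.

Not (R(m)).


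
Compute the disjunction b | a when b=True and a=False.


Disjunction is false only when both operands are false.
Substitute: b=True, a=False.
True | False evaluates to True.

True


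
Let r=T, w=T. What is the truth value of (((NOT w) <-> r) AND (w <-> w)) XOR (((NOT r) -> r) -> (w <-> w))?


Substitute r=T, w=T:
NOT w = F
(NOT w) <-> r = F <-> T = F
w <-> w = T <-> T = T
((NOT w) <-> r) AND (w <-> w) = F AND T = F
NOT r = F
(NOT r) -> r = F -> T = T
w <-> w = T <-> T = T
((NOT r) -> r) -> (w <-> w) = T -> T = T
(((NOT w) <-> r) AND (w <-> w)) XOR (((NOT r) -> r) -> (w <-> w)) = F XOR T = T

T


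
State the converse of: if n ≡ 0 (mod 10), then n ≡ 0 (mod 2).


The converse of (P → Q) is (Q → P). It is not in general equivalent to the original.
Here P = 'n ≡ 0 (mod 10)' and Q = 'n ≡ 0 (mod 2)'.

If n ≡ 0 (mod 2), then n ≡ 0 (mod 10).


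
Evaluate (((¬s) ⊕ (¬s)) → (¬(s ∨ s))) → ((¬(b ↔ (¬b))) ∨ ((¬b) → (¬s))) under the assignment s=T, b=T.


Substitute s=T, b=T:
… (earlier sub-steps elided)
¬(s ∨ s) = F
((¬s) ⊕ (¬s)) → (¬(s ∨ s)) = F → F = T
¬b = F
b ↔ (¬b) = T ↔ F = F
¬(b ↔ (¬b)) = T
¬b = F
¬s = F
(¬b) → (¬s) = F → F = T
(¬(b ↔ (¬b))) ∨ ((¬b) → (¬s)) = T ∨ T = T
(((¬s) ⊕ (¬s)) → (¬(s ∨ s))) → ((¬(b ↔ (¬b))) ∨ ((¬b) → (¬s))) = T → T = T

T


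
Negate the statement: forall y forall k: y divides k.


Negation flips each quantifier (∀↔∃) and negates the inner predicate.
¬(forall y forall k: φ) = exists y exists k: ¬φ.

exists y exists k: ~(y divides k)


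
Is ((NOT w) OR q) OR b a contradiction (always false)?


Truth table over {b, q, w}:
b | q | w | φ
-------------
F | F | F | T
T | F | F | T
F | T | F | T
T | T | F | T
F | F | T | F
T | F | T | T
F | T | T | T
T | T | T | T
Satisfying assignment at row 1: b=F, q=F, w=F gives T.

No, it is not a contradiction.


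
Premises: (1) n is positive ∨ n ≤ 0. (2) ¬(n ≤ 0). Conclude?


Disjunctive syllogism: from (P ∨ Q) and ¬P, infer Q.
One disjunct, 'n ≤ 0', is ruled out; the other must hold.

n is positive


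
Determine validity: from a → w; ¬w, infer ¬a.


This matches the form of modus tollens: the conclusion follows in every model of the premises.

Valid.


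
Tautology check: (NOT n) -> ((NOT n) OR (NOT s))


Build the truth table over {n, s}:
n | s | φ
---------
F | F | T
T | F | T
F | T | T
T | T | T
Every row evaluates to true.

Yes, it is a tautology.


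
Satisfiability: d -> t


Search for a satisfying assignment over {d, t}.
Try d=F, t=F: the formula evaluates to T.
A satisfying assignment exists.

Satisfiable.


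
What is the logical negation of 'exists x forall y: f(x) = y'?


Negation flips each quantifier (∀↔∃) and negates the inner predicate.
¬(exists x forall y: φ) = forall x exists y: ¬φ.

forall x exists y: ~(f(x) = y)


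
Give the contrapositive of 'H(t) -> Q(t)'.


The contrapositive of (P → Q) is (¬Q → ¬P); it is logically equivalent to the original.
Here P = 'H(t)' and Q = 'Q(t)'.

If not (Q(t)), then not (H(t)).


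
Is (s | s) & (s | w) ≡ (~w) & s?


Compare truth tables:
s | w | φ | ψ
-------------
False | False | False | False
True | False | True | True
False | True | False | False
True | True | True | False
They differ at row 4 (s=True, w=True): φ=True but ψ=False.

No, they are not logically equivalent.


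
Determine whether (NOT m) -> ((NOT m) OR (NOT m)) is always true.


Build the truth table over {m}:
m | φ
-----
F | T
T | T
Every row evaluates to true.

Yes, it is a tautology.


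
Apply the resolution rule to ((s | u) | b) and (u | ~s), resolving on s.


The clauses contain complementary literals s and ~s.
Resolution eliminates this pair and disjoins the remaining literals (merging duplicates).

(b | u)


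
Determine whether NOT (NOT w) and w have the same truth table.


Compare truth tables:
w | φ | ψ
---------
F | F | F
T | T | T
The columns φ and ψ agree on every row.

Yes, they are logically equivalent.


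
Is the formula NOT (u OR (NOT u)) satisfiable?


Check all 2 assignments over {u}:
u | φ
-----
F | F
T | F
No assignment makes the formula true.

Unsatisfiable.


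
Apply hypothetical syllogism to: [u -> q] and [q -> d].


Hypothetical syllogism: from (P → Q) and (Q → R), infer (P → R).
Chain the two implications through the shared middle term 'q'.

u -> d


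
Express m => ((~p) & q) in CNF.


Step 1: Rewrite m → ((¬p) ∧ q) as ¬m ∨ ((¬p) ∧ q).
Step 2: Distribute ∨ over ∧.

((~m) | (~p)) & ((~m) | q)


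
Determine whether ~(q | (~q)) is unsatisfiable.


Truth table over {q}:
q | φ
-----
False | False
True | False
Every row is false.

Yes, it is a contradiction.


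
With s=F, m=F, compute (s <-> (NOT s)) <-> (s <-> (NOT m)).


Substitute s=F, m=F:
NOT s = T
s <-> (NOT s) = F <-> T = F
NOT m = T
s <-> (NOT m) = F <-> T = F
(s <-> (NOT s)) <-> (s <-> (NOT m)) = F <-> F = T

T


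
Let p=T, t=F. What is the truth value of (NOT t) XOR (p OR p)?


Substitute p=T, t=F:
NOT t = T
p OR p = T OR T = T
(NOT t) XOR (p OR p) = T XOR T = F

F


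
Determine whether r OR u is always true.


Build the truth table over {r, u}:
r | u | φ
---------
F | F | F
T | F | T
F | T | T
T | T | T
Counterexample at row 1: with r=F, u=F, the formula is F.

No, it is not a tautology.


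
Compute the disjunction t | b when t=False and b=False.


Disjunction is false only when both operands are false.
Substitute: t=False, b=False.
False | False evaluates to False.

False


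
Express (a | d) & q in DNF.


Step 1: Distribute ∧ over ∨: (a ∨ d) ∧ q = (a ∧ q) ∨ (d ∧ q).

(a & q) | (d & q)


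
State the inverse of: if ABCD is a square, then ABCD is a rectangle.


The inverse of (P → Q) is (¬P → ¬Q). It is equivalent to the converse, not to the original.
Here P = 'ABCD is a square' and Q = 'ABCD is a rectangle'.

If not (ABCD is a square), then not (ABCD is a rectangle).


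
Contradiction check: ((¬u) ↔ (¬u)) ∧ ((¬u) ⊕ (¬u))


Truth table over {u}:
u | φ
-----
F | F
T | F
Every row is false.

Yes, it is a contradiction.


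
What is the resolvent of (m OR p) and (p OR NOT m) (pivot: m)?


The clauses contain complementary literals m and NOTm.
Resolution eliminates this pair and disjoins the remaining literals (merging duplicates).

p


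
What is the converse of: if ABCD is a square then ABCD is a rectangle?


The converse of (P → Q) is (Q → P). It is not in general equivalent to the original.
Here P = 'ABCD is a square' and Q = 'ABCD is a rectangle'.

If ABCD is a rectangle, then ABCD is a square.


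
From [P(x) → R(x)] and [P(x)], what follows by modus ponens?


Modus ponens: from (P → Q) and P, infer Q.
P = 'P(x)' is asserted, and P → Q holds, so Q follows.

R(x).


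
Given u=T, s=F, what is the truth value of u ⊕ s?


Exclusive or is true when exactly one operand is true.
Substitute: u=T, s=F.
T ⊕ F evaluates to T.

T


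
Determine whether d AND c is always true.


Build the truth table over {c, d}:
c | d | φ
---------
F | F | F
T | F | F
F | T | F
T | T | T
Counterexample at row 1: with c=F, d=F, the formula is F.

No, it is not a tautology.


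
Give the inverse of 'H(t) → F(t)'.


The inverse of (P → Q) is (¬P → ¬Q). It is equivalent to the converse, not to the original.
Here P = 'H(t)' and Q = 'F(t)'.

If not (H(t)), then not (F(t)).


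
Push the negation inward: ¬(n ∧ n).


De Morgan: the negation of a conjunction is the disjunction of the negations.
Distribute ¬ across ∧, flipping it to ∨, and negate each literal.

(¬n) ∨ (¬n)


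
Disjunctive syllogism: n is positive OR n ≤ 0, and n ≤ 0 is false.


Disjunctive syllogism: from (P ∨ Q) and ¬P, infer Q.
One disjunct, 'n ≤ 0', is ruled out; the other must hold.

n is positive


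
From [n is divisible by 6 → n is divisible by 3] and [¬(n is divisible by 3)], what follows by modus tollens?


Modus tollens: from (P → Q) and ¬Q, infer ¬P.
Q = 'n is divisible by 3' is denied; since P → Q, P must also fail.

Not (n is divisible by 6).


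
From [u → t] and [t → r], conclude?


Hypothetical syllogism: from (P → Q) and (Q → R), infer (P → R).
Chain the two implications through the shared middle term 't'.

u → r


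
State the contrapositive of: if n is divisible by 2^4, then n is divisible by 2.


The contrapositive of (P → Q) is (¬Q → ¬P); it is logically equivalent to the original.
Here P = 'n is divisible by 2^4' and Q = 'n is divisible by 2'.

If not (n is divisible by 2), then not (n is divisible by 2^4).


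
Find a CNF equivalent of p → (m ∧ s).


Step 1: Rewrite p → (m ∧ s) as ¬p ∨ (m ∧ s).
Step 2: Distribute ∨ over ∧.

((¬p) ∨ m) ∧ ((¬p) ∨ s)


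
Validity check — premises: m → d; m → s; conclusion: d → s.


This is (no valid rule). There exist truth assignments where the premises are all true but the conclusion is false.

Invalid.


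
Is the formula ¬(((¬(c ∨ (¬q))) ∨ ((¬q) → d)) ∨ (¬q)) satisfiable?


Check all 8 assignments over {c, d, q}:
c | d | q | φ
-------------
F | F | F | F
T | F | F | F
F | T | F | F
T | T | F | F
F | F | T | F
T | F | T | F
F | T | T | F
T | T | T | F
No assignment makes the formula true.

Unsatisfiable.


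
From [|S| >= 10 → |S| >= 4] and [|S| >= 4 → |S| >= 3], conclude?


Hypothetical syllogism: from (P → Q) and (Q → R), infer (P → R).
Chain the two implications through the shared middle term '|S| >= 4'.

|S| >= 10 → |S| >= 3


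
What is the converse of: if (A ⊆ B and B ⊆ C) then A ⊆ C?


The converse of (P → Q) is (Q → P). It is not in general equivalent to the original.
Here P = '(A ⊆ B and B ⊆ C)' and Q = 'A ⊆ C'.

If A ⊆ C, then (A ⊆ B and B ⊆ C).


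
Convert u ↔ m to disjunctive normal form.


Step 1: u ↔ m is true exactly when both agree: (u ∧ m) ∨ (¬u ∧ ¬m).

(u ∧ m) ∨ ((¬u) ∧ (¬m))


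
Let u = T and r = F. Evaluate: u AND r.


Conjunction is true only when both operands are true.
Substitute: u=T, r=F.
T AND F evaluates to F.

F


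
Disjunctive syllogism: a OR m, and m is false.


Disjunctive syllogism: from (P ∨ Q) and ¬P, infer Q.
One disjunct, 'm', is ruled out; the other must hold.

a


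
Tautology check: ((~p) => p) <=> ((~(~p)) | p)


Build the truth table over {p}:
p | φ
-----
False | True
True | True
Every row evaluates to true.

Yes, it is a tautology.


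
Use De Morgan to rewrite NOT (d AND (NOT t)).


De Morgan: the negation of a conjunction is the disjunction of the negations.
Distribute NOT across AND, flipping it to OR, and negate each literal.

(NOT d) OR t


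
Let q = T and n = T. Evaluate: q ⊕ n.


Exclusive or is true when exactly one operand is true.
Substitute: q=T, n=T.
T ⊕ T evaluates to F.

F


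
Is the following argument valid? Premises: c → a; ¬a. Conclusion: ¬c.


This matches the form of modus tollens: the conclusion follows in every model of the premises.

Valid.


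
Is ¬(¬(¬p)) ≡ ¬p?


Compare truth tables:
p | φ | ψ
---------
F | T | T
T | F | F
The columns φ and ψ agree on every row.

Yes, they are logically equivalent.


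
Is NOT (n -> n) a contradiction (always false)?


Truth table over {n}:
n | φ
-----
F | F
T | F
Every row is false.

Yes, it is a contradiction.


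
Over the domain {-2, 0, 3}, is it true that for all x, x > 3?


Evaluate the predicate on each element: -2:F, 0:F, 3:F.
Counterexample x = -2 fails the predicate.

F


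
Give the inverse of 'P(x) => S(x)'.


The inverse of (P → Q) is (¬P → ¬Q). It is equivalent to the converse, not to the original.
Here P = 'P(x)' and Q = 'S(x)'.

If not (P(x)), then not (S(x)).


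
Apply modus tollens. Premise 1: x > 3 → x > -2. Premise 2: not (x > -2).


Modus tollens: from (P → Q) and ¬Q, infer ¬P.
Q = 'x > -2' is denied; since P → Q, P must also fail.

Not (x > 3).


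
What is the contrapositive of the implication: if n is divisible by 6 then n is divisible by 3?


The contrapositive of (P → Q) is (¬Q → ¬P); it is logically equivalent to the original.
Here P = 'n is divisible by 6' and Q = 'n is divisible by 3'.

If not (n is divisible by 3), then not (n is divisible by 6).


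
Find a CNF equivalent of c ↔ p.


Step 1: Rewrite c ↔ p as (c → p) ∧ (p → c).
Step 2: Rewrite each implication as a disjunction.

((¬c) ∨ p) ∧ ((¬p) ∨ c)


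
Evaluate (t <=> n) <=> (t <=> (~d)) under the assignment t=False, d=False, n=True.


Substitute t=False, d=False, n=True:
t <=> n = False <=> True = False
~d = True
t <=> (~d) = False <=> True = False
(t <=> n) <=> (t <=> (~d)) = False <=> False = True

True


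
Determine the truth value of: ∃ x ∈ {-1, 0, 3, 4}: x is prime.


Evaluate the predicate on each element: -1:F, 0:F, 3:T, 4:F.
Witness x = 3 satisfies the predicate.

T


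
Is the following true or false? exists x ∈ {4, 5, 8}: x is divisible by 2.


Evaluate the predicate on each element: 4:True, 5:False, 8:True.
Witness x = 4 satisfies the predicate.

True


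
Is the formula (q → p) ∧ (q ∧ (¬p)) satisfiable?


Check all 4 assignments over {p, q}:
p | q | φ
---------
F | F | F
T | F | F
F | T | F
T | T | F
No assignment makes the formula true.

Unsatisfiable.


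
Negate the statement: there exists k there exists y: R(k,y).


Negation flips each quantifier (∀↔∃) and negates the inner predicate.
¬(there exists k there exists y: φ) = for all k for all y: ¬φ.

for all k for all y: NOT(R(k,y))


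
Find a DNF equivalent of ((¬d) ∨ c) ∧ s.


Step 1: Distribute ∧ over ∨: ((¬d) ∨ c) ∧ s = ((¬d) ∧ s) ∨ (c ∧ s).

((¬d) ∧ s) ∨ (c ∧ s)


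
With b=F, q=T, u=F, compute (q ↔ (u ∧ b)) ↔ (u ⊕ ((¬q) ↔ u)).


Substitute b=F, q=T, u=F:
u ∧ b = F ∧ F = F
q ↔ (u ∧ b) = T ↔ F = F
¬q = F
(¬q) ↔ u = F ↔ F = T
u ⊕ ((¬q) ↔ u) = F ⊕ T = T
(q ↔ (u ∧ b)) ↔ (u ⊕ ((¬q) ↔ u)) = F ↔ T = F

F


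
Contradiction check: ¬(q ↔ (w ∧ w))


Truth table over {q, w}:
q | w | φ
---------
F | F | F
T | F | T
F | T | T
T | T | F
Satisfying assignment at row 2: q=T, w=F gives T.

No, it is not a contradiction.


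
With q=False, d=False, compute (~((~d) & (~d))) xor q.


Substitute q=False, d=False:
~d = True
~d = True
(~d) & (~d) = True & True = True
~((~d) & (~d)) = False
(~((~d) & (~d))) xor q = False xor False = False

False


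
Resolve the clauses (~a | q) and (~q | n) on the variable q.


The clauses contain complementary literals q and ~q.
Resolution eliminates this pair and disjoins the remaining literals (merging duplicates).

(~a | n)


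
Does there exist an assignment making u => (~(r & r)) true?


Search for a satisfying assignment over {r, u}.
Try r=False, u=False: the formula evaluates to True.
A satisfying assignment exists.

Satisfiable.


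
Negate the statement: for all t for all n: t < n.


Negation flips each quantifier (∀↔∃) and negates the inner predicate.
¬(for all t for all n: φ) = there exists t there exists n: ¬φ.

there exists t there exists n: NOT(t < n)


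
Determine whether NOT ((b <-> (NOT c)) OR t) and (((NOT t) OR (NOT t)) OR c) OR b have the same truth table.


Compare truth tables:
b | c | t | φ | ψ
-----------------
F | F | F | T | T
T | F | F | F | T
F | T | F | F | T
T | T | F | T | T
F | F | T | F | F
T | F | T | F | T
F | T | T | F | T
T | T | T | F | T
They differ at row 2 (b=T, c=F, t=F): φ=F but ψ=T.

No, they are not logically equivalent.


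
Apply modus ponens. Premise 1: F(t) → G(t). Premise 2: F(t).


Modus ponens: from (P → Q) and P, infer Q.
P = 'F(t)' is asserted, and P → Q holds, so Q follows.

G(t).


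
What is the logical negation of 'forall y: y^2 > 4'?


¬(forall x: φ) = exists x: ¬φ, and ¬(exists x: φ) = forall x: ¬φ.
Apply to the universal statement.

exists y: ~(y^2 > 4)


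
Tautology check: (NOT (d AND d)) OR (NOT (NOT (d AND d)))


Build the truth table over {d}:
d | φ
-----
F | T
T | T
Every row evaluates to true.

Yes, it is a tautology.


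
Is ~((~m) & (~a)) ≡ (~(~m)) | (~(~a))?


Compare truth tables:
a | m | φ | ψ
-------------
False | False | False | False
True | False | True | True
False | True | True | True
True | True | True | True
The columns φ and ψ agree on every row.

Yes, they are logically equivalent.


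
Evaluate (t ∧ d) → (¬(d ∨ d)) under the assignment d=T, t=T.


Substitute d=T, t=T:
t ∧ d = T ∧ T = T
d ∨ d = T ∨ T = T
¬(d ∨ d) = F
(t ∧ d) → (¬(d ∨ d)) = T → F = F

F


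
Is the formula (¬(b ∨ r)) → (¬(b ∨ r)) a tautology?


Build the truth table over {b, r}:
b | r | φ
---------
F | F | T
T | F | T
F | T | T
T | T | T
Every row evaluates to true.

Yes, it is a tautology.


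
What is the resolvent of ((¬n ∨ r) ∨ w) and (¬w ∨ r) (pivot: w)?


The clauses contain complementary literals w and ¬w.
Resolution eliminates this pair and disjoins the remaining literals (merging duplicates).

(¬n ∨ r)


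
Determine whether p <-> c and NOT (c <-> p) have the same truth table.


Compare truth tables:
c | p | φ | ψ
-------------
F | F | T | F
T | F | F | T
F | T | F | T
T | T | T | F
They differ at row 1 (c=F, p=F): φ=T but ψ=F.

No, they are not logically equivalent.


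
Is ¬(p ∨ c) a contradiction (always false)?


Truth table over {c, p}:
c | p | φ
---------
F | F | T
T | F | F
F | T | F
T | T | F
Satisfying assignment at row 1: c=F, p=F gives T.

No, it is not a contradiction.


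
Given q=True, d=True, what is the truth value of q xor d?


Exclusive or is true when exactly one operand is true.
Substitute: q=True, d=True.
True xor True evaluates to False.

False


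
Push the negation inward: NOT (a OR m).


De Morgan: the negation of a disjunction is the conjunction of the negations.
Distribute NOT across OR, flipping it to AND, and negate each literal.

(NOT a) AND (NOT m)


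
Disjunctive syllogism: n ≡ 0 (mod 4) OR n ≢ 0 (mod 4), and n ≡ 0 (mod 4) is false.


Disjunctive syllogism: from (P ∨ Q) and ¬P, infer Q.
One disjunct, 'n ≡ 0 (mod 4)', is ruled out; the other must hold.

n ≢ 0 (mod 4)


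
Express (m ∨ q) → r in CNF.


Step 1: Rewrite as ¬(m ∨ q) ∨ r = (¬m ∧ ¬q) ∨ r.
Step 2: Distribute ∨ over ∧.

((¬m) ∨ r) ∧ ((¬q) ∨ r)


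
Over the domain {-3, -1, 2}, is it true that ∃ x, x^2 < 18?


Evaluate the predicate on each element: -3:T, -1:T, 2:T.
Witness x = -3 satisfies the predicate.

T


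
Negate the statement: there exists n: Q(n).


¬(for all x: φ) = there exists x: ¬φ, and ¬(there exists x: φ) = for all x: ¬φ.
Apply to the existential statement.

for all n: NOT(Q(n))


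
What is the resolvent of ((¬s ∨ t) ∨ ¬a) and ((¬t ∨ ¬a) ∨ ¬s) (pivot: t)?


The clauses contain complementary literals t and ¬t.
Resolution eliminates this pair and disjoins the remaining literals (merging duplicates).

(¬s ∨ ¬a)


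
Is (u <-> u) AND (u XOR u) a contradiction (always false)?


Truth table over {u}:
u | φ
-----
F | F
T | F
Every row is false.

Yes, it is a contradiction.


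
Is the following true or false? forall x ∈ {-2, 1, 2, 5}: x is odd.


Evaluate the predicate on each element: -2:False, 1:True, 2:False, 5:True.
Counterexample x = -2 fails the predicate.

False


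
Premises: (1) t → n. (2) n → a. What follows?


Hypothetical syllogism: from (P → Q) and (Q → R), infer (P → R).
Chain the two implications through the shared middle term 'n'.

t → a


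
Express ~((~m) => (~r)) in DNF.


Step 1: Rewrite implication then negate: ¬(¬(¬m) ∨ (¬r)) = (¬m) ∧ ¬(¬r).
Step 2: Eliminate any double negations (¬¬X = X).

(~m) & r


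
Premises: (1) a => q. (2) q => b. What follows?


Hypothetical syllogism: from (P → Q) and (Q → R), infer (P → R).
Chain the two implications through the shared middle term 'q'.

a => b


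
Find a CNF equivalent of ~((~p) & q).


Step 1: Apply De Morgan: ¬((¬p) ∧ q) = ¬(¬p) ∨ ¬q.
Step 2: Eliminate any double negations (¬¬X = X).

p | (~q)


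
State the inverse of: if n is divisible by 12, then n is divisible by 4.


The inverse of (P → Q) is (¬P → ¬Q). It is equivalent to the converse, not to the original.
Here P = 'n is divisible by 12' and Q = 'n is divisible by 4'.

If not (n is divisible by 12), then not (n is divisible by 4).


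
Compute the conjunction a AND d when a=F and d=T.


Conjunction is true only when both operands are true.
Substitute: a=F, d=T.
F AND T evaluates to F.

F


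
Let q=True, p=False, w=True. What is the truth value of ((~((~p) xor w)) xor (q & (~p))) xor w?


Substitute q=True, p=False, w=True:
~p = True
(~p) xor w = True xor True = False
~((~p) xor w) = True
~p = True
q & (~p) = True & True = True
(~((~p) xor w)) xor (q & (~p)) = True xor True = False
((~((~p) xor w)) xor (q & (~p))) xor w = False xor True = True

True


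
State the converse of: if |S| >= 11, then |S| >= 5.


The converse of (P → Q) is (Q → P). It is not in general equivalent to the original.
Here P = '|S| >= 11' and Q = '|S| >= 5'.

If |S| >= 5, then |S| >= 11.


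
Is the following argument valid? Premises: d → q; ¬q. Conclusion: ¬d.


This matches the form of modus tollens: the conclusion follows in every model of the premises.

Valid.


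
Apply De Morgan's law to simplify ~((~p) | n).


De Morgan: the negation of a disjunction is the conjunction of the negations.
Distribute ~ across |, flipping it to &, and negate each literal.

p & (~n)


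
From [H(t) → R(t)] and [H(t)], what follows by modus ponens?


Modus ponens: from (P → Q) and P, infer Q.
P = 'H(t)' is asserted, and P → Q holds, so Q follows.

R(t).


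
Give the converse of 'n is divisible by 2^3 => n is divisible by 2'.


The converse of (P → Q) is (Q → P). It is not in general equivalent to the original.
Here P = 'n is divisible by 2^3' and Q = 'n is divisible by 2'.

If n is divisible by 2, then n is divisible by 2^3.


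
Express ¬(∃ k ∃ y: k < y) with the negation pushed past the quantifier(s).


Negation flips each quantifier (∀↔∃) and negates the inner predicate.
¬(∃ k ∃ y: φ) = ∀ k ∀ y: ¬φ.

∀ k ∀ y: ¬(k < y)


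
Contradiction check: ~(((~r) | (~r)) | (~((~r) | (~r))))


Truth table over {r}:
r | φ
-----
False | False
True | False
Every row is false.

Yes, it is a contradiction.


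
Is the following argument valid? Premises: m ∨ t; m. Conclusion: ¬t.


This is affirming a disjunct (fallacy). There exist truth assignments where the premises are all true but the conclusion is false.

Invalid.


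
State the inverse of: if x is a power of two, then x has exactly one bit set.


The inverse of (P → Q) is (¬P → ¬Q). It is equivalent to the converse, not to the original.
Here P = 'x is a power of two' and Q = 'x has exactly one bit set'.

If not (x is a power of two), then not (x has exactly one bit set).


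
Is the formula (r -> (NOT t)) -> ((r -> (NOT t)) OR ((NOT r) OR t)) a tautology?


Build the truth table over {r, t}:
r | t | φ
---------
F | F | T
T | F | T
F | T | T
T | T | T
Every row evaluates to true.

Yes, it is a tautology.


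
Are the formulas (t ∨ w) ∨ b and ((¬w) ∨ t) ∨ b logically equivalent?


Compare truth tables:
b | t | w | φ | ψ
-----------------
F | F | F | F | T
T | F | F | T | T
F | T | F | T | T
T | T | F | T | T
F | F | T | T | F
T | F | T | T | T
F | T | T | T | T
T | T | T | T | T
They differ at row 1 (b=F, t=F, w=F): φ=F but ψ=T.

No, they are not logically equivalent.


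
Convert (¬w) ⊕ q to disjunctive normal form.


Step 1: (¬w) ⊕ q is true exactly when they disagree: ((¬w) ∧ ¬q) ∨ (¬(¬w) ∧ q).
Step 2: Eliminate any double negations (¬¬X = X).

((¬w) ∧ (¬q)) ∨ (w ∧ q)


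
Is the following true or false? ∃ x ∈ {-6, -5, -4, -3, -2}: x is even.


Evaluate the predicate on each element: -6:T, -5:F, -4:T, -3:F, -2:T.
Witness x = -6 satisfies the predicate.

T


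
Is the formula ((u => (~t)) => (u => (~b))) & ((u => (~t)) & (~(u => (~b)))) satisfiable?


Check all 8 assignments over {b, t, u}:
b | t | u | φ
-------------
False | False | False | False
True | False | False | False
False | True | False | False
True | True | False | False
False | False | True | False
True | False | True | False
False | True | True | False
True | True | True | False
No assignment makes the formula true.

Unsatisfiable.


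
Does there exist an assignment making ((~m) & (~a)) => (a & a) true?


Search for a satisfying assignment over {a, m}.
Try a=True, m=False: the formula evaluates to True.
A satisfying assignment exists.

Satisfiable.


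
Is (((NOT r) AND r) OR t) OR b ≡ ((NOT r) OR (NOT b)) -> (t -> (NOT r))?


Compare truth tables:
b | r | t | φ | ψ
-----------------
F | F | F | F | T
T | F | F | T | T
F | T | F | F | T
T | T | F | T | T
F | F | T | T | T
T | F | T | T | T
F | T | T | T | F
T | T | T | T | T
They differ at row 1 (b=F, r=F, t=F): φ=F but ψ=T.

No, they are not logically equivalent.


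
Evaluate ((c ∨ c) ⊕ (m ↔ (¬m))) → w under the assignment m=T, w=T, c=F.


Substitute m=T, w=T, c=F:
c ∨ c = F ∨ F = F
¬m = F
m ↔ (¬m) = T ↔ F = F
(c ∨ c) ⊕ (m ↔ (¬m)) = F ⊕ F = F
((c ∨ c) ⊕ (m ↔ (¬m))) → w = F → T = T

T


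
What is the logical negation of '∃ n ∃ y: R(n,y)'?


Negation flips each quantifier (∀↔∃) and negates the inner predicate.
¬(∃ n ∃ y: φ) = ∀ n ∀ y: ¬φ.

∀ n ∀ y: ¬(R(n,y))


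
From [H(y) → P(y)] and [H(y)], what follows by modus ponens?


Modus ponens: from (P → Q) and P, infer Q.
P = 'H(y)' is asserted, and P → Q holds, so Q follows.

P(y).


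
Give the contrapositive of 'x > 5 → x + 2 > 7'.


The contrapositive of (P → Q) is (¬Q → ¬P); it is logically equivalent to the original.
Here P = 'x > 5' and Q = 'x + 2 > 7'.

If not (x + 2 > 7), then not (x > 5).


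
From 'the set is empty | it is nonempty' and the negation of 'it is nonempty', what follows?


Disjunctive syllogism: from (P ∨ Q) and ¬P, infer Q.
One disjunct, 'it is nonempty', is ruled out; the other must hold.

the set is empty


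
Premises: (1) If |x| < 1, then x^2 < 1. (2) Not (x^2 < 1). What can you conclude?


Modus tollens: from (P → Q) and ¬Q, infer ¬P.
Q = 'x^2 < 1' is denied; since P → Q, P must also fail.

Not (|x| < 1).


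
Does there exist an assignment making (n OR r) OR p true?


Search for a satisfying assignment over {n, p, r}.
Try n=T, p=F, r=F: the formula evaluates to T.
A satisfying assignment exists.

Satisfiable.


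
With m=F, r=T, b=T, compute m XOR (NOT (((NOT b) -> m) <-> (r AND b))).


Substitute m=F, r=T, b=T:
NOT b = F
(NOT b) -> m = F -> F = T
r AND b = T AND T = T
((NOT b) -> m) <-> (r AND b) = T <-> T = T
NOT (((NOT b) -> m) <-> (r AND b)) = F
m XOR (NOT (((NOT b) -> m) <-> (r AND b))) = F XOR F = F

F


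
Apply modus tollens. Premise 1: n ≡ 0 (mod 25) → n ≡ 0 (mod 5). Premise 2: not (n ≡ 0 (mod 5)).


Modus tollens: from (P → Q) and ¬Q, infer ¬P.
Q = 'n ≡ 0 (mod 5)' is denied; since P → Q, P must also fail.

Not (n ≡ 0 (mod 25)).


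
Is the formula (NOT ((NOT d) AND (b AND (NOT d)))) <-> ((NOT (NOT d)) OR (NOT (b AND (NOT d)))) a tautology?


Build the truth table over {b, d}:
b | d | φ
---------
F | F | T
T | F | T
F | T | T
T | T | T
Every row evaluates to true.

Yes, it is a tautology.


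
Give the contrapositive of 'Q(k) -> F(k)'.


The contrapositive of (P → Q) is (¬Q → ¬P); it is logically equivalent to the original.
Here P = 'Q(k)' and Q = 'F(k)'.

If not (F(k)), then not (Q(k)).


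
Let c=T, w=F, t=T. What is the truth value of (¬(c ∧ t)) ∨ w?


Substitute c=T, w=F, t=T:
c ∧ t = T ∧ T = T
¬(c ∧ t) = F
(¬(c ∧ t)) ∨ w = F ∨ F = F

F


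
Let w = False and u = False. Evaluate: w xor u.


Exclusive or is true when exactly one operand is true.
Substitute: w=False, u=False.
False xor False evaluates to False.

False


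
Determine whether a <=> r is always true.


Build the truth table over {a, r}:
a | r | φ
---------
False | False | True
True | False | False
False | True | False
True | True | True
Counterexample at row 2: with a=True, r=False, the formula is False.

No, it is not a tautology.


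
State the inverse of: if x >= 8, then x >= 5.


The inverse of (P → Q) is (¬P → ¬Q). It is equivalent to the converse, not to the original.
Here P = 'x >= 8' and Q = 'x >= 5'.

If not (x >= 8), then not (x >= 5).


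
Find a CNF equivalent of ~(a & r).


Step 1: Apply De Morgan: ¬(a ∧ r) = ¬a ∨ ¬r.

(~a) | (~r)


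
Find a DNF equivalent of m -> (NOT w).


Step 1: Rewrite m → (¬w) as ¬m ∨ (¬w).

(NOT m) OR (NOT w)


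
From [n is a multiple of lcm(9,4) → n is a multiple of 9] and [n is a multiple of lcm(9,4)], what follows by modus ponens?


Modus ponens: from (P → Q) and P, infer Q.
P = 'n is a multiple of lcm(9,4)' is asserted, and P → Q holds, so Q follows.

n is a multiple of 9.


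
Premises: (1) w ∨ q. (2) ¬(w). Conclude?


Disjunctive syllogism: from (P ∨ Q) and ¬P, infer Q.
One disjunct, 'w', is ruled out; the other must hold.

q


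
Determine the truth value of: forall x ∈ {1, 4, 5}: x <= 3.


Evaluate the predicate on each element: 1:True, 4:False, 5:False.
Counterexample x = 4 fails the predicate.

False


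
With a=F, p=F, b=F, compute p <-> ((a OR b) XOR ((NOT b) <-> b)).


Substitute a=F, p=F, b=F:
a OR b = F OR F = F
NOT b = T
(NOT b) <-> b = T <-> F = F
(a OR b) XOR ((NOT b) <-> b) = F XOR F = F
p <-> ((a OR b) XOR ((NOT b) <-> b)) = F <-> F = T

T


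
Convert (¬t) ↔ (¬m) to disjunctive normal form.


Step 1: (¬t) ↔ (¬m) is true exactly when both agree: ((¬t) ∧ (¬m)) ∨ (¬(¬t) ∧ ¬(¬m)).
Step 2: Eliminate any double negations (¬¬X = X).

((¬t) ∧ (¬m)) ∨ (t ∧ m)


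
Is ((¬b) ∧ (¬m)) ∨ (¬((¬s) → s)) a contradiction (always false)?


Truth table over {b, m, s}:
b | m | s | φ
-------------
F | F | F | T
T | F | F | T
F | T | F | T
T | T | F | T
F | F | T | T
T | F | T | F
F | T | T | F
T | T | T | F
Satisfying assignment at row 1: b=F, m=F, s=F gives T.

No, it is not a contradiction.


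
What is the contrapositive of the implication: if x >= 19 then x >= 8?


The contrapositive of (P → Q) is (¬Q → ¬P); it is logically equivalent to the original.
Here P = 'x >= 19' and Q = 'x >= 8'.

If not (x >= 8), then not (x >= 19).


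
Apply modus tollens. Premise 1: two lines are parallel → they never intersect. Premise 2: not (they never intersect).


Modus tollens: from (P → Q) and ¬Q, infer ¬P.
Q = 'they never intersect' is denied; since P → Q, P must also fail.

Not (two lines are parallel).


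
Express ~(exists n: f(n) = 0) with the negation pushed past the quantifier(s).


¬(forall x: φ) = exists x: ¬φ, and ¬(exists x: φ) = forall x: ¬φ.
Apply to the existential statement.

forall n: ~(f(n) = 0)


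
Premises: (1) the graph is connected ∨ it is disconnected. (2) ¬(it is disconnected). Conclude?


Disjunctive syllogism: from (P ∨ Q) and ¬P, infer Q.
One disjunct, 'it is disconnected', is ruled out; the other must hold.

the graph is connected


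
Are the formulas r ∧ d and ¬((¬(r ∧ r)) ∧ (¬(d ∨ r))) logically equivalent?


Compare truth tables:
d | r | φ | ψ
-------------
F | F | F | F
T | F | F | T
F | T | F | T
T | T | T | T
They differ at row 2 (d=T, r=F): φ=F but ψ=T.

No, they are not logically equivalent.


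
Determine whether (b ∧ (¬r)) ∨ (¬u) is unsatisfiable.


Truth table over {b, r, u}:
b | r | u | φ
-------------
F | F | F | T
T | F | F | T
F | T | F | T
T | T | F | T
F | F | T | F
T | F | T | T
F | T | T | F
T | T | T | F
Satisfying assignment at row 1: b=F, r=F, u=F gives T.

No, it is not a contradiction.


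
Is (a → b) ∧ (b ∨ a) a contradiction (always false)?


Truth table over {a, b}:
a | b | φ
---------
F | F | F
T | F | F
F | T | T
T | T | T
Satisfying assignment at row 3: a=F, b=T gives T.

No, it is not a contradiction.
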